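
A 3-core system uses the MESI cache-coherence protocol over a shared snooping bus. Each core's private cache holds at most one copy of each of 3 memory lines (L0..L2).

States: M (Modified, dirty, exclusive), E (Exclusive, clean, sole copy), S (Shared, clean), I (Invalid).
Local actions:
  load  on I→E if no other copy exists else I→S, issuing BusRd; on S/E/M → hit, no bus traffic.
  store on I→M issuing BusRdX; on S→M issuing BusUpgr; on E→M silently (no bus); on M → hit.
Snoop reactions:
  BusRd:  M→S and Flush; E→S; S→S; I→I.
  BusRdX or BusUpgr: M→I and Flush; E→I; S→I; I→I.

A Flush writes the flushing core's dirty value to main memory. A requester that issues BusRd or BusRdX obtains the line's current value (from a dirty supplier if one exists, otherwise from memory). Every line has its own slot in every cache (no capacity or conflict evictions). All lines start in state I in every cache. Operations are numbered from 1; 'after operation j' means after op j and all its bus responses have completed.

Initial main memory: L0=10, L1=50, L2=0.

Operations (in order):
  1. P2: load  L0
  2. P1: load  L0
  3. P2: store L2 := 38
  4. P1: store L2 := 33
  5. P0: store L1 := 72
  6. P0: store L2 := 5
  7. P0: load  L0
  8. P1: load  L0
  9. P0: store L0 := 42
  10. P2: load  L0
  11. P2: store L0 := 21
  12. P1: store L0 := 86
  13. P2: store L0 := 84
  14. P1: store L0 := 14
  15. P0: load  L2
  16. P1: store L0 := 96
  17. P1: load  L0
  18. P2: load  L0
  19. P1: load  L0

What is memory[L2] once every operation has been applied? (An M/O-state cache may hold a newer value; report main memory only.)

memory[L2] = 33

[1] P2: load  L0 | P0:I, P1:I, P2:E(10) | bus: BusRd
[2] P1: load  L0 | P0:I, P1:S(10), P2:S(10) | bus: BusRd
[3] P2: store L2 := 38 | P0:I, P1:I, P2:M(38) | bus: BusRdX
[4] P1: store L2 := 33 | P0:I, P1:M(33), P2:I | bus: BusRdX,Flush
[5] P0: store L1 := 72 | P0:M(72), P1:I, P2:I | bus: BusRdX
[6] P0: store L2 := 5 | P0:M(5), P1:I, P2:I | bus: BusRdX,Flush
[7] P0: load  L0 | P0:S(10), P1:S(10), P2:S(10) | bus: BusRd
[8] P1: load  L0 | P0:S(10), P1:S(10), P2:S(10) | bus: none
[9] P0: store L0 := 42 | P0:M(42), P1:I, P2:I | bus: BusUpgr
[10] P2: load  L0 | P0:S(42), P1:I, P2:S(42) | bus: BusRd,Flush
[11] P2: store L0 := 21 | P0:I, P1:I, P2:M(21) | bus: BusUpgr
[12] P1: store L0 := 86 | P0:I, P1:M(86), P2:I | bus: BusRdX,Flush
[13] P2: store L0 := 84 | P0:I, P1:I, P2:M(84) | bus: BusRdX,Flush
[14] P1: store L0 := 14 | P0:I, P1:M(14), P2:I | bus: BusRdX,Flush
[15] P0: load  L2 | P0:M(5), P1:I, P2:I | bus: none
[16] P1: store L0 := 96 | P0:I, P1:M(96), P2:I | bus: none
[17] P1: load  L0 | P0:I, P1:M(96), P2:I | bus: none
[18] P2: load  L0 | P0:I, P1:S(96), P2:S(96) | bus: BusRd,Flush
[19] P1: load  L0 | P0:I, P1:S(96), P2:S(96) | bus: none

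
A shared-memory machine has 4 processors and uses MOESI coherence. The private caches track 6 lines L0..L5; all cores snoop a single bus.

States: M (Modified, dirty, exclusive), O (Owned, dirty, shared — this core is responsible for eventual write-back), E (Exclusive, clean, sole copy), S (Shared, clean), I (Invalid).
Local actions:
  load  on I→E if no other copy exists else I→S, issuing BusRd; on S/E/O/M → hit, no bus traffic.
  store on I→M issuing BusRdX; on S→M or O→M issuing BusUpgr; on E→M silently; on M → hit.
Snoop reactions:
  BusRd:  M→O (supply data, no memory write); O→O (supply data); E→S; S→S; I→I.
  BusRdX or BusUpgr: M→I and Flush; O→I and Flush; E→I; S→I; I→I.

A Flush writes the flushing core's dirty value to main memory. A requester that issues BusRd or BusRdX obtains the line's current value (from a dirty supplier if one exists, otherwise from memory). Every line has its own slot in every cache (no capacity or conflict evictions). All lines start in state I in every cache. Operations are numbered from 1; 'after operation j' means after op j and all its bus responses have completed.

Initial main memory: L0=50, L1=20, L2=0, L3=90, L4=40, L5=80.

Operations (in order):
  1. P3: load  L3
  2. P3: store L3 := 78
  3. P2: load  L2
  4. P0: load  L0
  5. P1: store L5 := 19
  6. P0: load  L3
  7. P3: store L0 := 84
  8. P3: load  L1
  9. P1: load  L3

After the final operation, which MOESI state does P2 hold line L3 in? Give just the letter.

[1] P3: load  L3 | P0:I, P1:I, P2:I, P3:E(90) | bus: BusRd
[2] P3: store L3 := 78 | P0:I, P1:I, P2:I, P3:M(78) | bus: none
[3] P2: load  L2 | P0:I, P1:I, P2:E(0), P3:I | bus: BusRd
[4] P0: load  L0 | P0:E(50), P1:I, P2:I, P3:I | bus: BusRd
[5] P1: store L5 := 19 | P0:I, P1:M(19), P2:I, P3:I | bus: BusRdX
[6] P0: load  L3 | P0:S(78), P1:I, P2:I, P3:O(78) | bus: BusRd
[7] P3: store L0 := 84 | P0:I, P1:I, P2:I, P3:M(84) | bus: BusRdX
[8] P3: load  L1 | P0:I, P1:I, P2:I, P3:E(20) | bus: BusRd
[9] P1: load  L3 | P0:S(78), P1:S(78), P2:I, P3:O(78) | bus: BusRd

state = I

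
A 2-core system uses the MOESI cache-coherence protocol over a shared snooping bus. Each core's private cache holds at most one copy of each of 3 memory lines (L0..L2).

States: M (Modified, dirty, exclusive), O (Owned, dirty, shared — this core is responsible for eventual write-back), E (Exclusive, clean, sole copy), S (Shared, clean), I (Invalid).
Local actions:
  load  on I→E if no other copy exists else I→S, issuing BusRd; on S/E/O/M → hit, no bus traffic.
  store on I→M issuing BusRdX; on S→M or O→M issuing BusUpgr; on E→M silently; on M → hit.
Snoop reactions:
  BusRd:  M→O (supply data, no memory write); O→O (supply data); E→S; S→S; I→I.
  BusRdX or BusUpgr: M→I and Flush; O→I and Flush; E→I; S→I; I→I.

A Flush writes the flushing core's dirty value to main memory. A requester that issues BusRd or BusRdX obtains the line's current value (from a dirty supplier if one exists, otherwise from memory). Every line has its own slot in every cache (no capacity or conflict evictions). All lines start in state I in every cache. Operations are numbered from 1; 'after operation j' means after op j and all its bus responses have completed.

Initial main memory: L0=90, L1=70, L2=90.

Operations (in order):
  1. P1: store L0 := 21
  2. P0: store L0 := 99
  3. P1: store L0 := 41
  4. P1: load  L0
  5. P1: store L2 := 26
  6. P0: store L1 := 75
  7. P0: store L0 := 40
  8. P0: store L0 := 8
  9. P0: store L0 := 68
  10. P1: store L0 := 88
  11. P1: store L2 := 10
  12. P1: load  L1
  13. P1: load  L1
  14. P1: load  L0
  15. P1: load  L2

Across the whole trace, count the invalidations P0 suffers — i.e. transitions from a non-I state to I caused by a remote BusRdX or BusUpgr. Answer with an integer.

  op1 P1: store L0 := 21 → I/M on L0; bus BusRdX; mem=90
  op2 P0: store L0 := 99 → M/I on L0; bus BusRdX Flush; mem=21
  op3 P1: store L0 := 41 → I/M on L0; bus BusRdX Flush; mem=99
  op4 P1: load  L0 → I/M on L0; bus (none); mem=99
  op5 P1: store L2 := 26 → I/M on L2; bus BusRdX; mem=90
  op6 P0: store L1 := 75 → M/I on L1; bus BusRdX; mem=70
  op7 P0: store L0 := 40 → M/I on L0; bus BusRdX Flush; mem=41
  op8 P0: store L0 := 8 → M/I on L0; bus (none); mem=41
  op9 P0: store L0 := 68 → M/I on L0; bus (none); mem=41
  op10 P1: store L0 := 88 → I/M on L0; bus BusRdX Flush; mem=68
  op11 P1: store L2 := 10 → I/M on L2; bus (none); mem=90
  op12 P1: load  L1 → O/S on L1; bus BusRd; mem=70
  op13 P1: load  L1 → O/S on L1; bus (none); mem=70
  op14 P1: load  L0 → I/M on L0; bus (none); mem=68
  op15 P1: load  L2 → I/M on L2; bus (none); mem=90

invalidations = 2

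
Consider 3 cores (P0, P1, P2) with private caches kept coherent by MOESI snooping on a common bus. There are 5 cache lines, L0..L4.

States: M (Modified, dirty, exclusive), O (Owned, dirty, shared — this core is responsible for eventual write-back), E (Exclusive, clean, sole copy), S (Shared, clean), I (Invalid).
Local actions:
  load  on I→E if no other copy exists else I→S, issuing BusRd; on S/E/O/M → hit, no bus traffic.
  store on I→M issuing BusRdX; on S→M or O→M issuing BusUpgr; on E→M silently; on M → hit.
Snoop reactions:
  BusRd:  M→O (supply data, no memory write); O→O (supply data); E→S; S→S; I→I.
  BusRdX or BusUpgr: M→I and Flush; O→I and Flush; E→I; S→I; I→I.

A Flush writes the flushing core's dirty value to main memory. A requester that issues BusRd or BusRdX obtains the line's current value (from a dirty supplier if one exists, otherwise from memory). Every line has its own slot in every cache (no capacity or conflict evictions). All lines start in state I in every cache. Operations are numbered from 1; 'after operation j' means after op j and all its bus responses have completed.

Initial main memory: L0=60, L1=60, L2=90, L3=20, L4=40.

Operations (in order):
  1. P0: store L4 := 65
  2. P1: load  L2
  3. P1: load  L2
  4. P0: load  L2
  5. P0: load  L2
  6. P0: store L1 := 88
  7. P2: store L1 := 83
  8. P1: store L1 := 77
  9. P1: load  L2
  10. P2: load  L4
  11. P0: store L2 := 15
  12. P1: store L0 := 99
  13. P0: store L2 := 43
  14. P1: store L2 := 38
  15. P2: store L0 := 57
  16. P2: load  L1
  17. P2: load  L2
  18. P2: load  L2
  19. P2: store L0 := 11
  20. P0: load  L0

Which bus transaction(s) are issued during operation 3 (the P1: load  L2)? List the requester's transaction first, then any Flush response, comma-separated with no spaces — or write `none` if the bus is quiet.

bus = none

  op1 P0: store L4 := 65 → M/I/I on L4; bus BusRdX; mem=40
  op2 P1: load  L2 → I/E/I on L2; bus BusRd; mem=90
  op3 P1: load  L2 → I/E/I on L2; bus (none); mem=90
  op4 P0: load  L2 → S/S/I on L2; bus BusRd; mem=90
  op5 P0: load  L2 → S/S/I on L2; bus (none); mem=90
  op6 P0: store L1 := 88 → M/I/I on L1; bus BusRdX; mem=60
  op7 P2: store L1 := 83 → I/I/M on L1; bus BusRdX Flush; mem=88
  op8 P1: store L1 := 77 → I/M/I on L1; bus BusRdX Flush; mem=83
  op9 P1: load  L2 → S/S/I on L2; bus (none); mem=90
  op10 P2: load  L4 → O/I/S on L4; bus BusRd; mem=40
  op11 P0: store L2 := 15 → M/I/I on L2; bus BusUpgr; mem=90
  op12 P1: store L0 := 99 → I/M/I on L0; bus BusRdX; mem=60
  op13 P0: store L2 := 43 → M/I/I on L2; bus (none); mem=90
  op14 P1: store L2 := 38 → I/M/I on L2; bus BusRdX Flush; mem=43
  op15 P2: store L0 := 57 → I/I/M on L0; bus BusRdX Flush; mem=99
  op16 P2: load  L1 → I/O/S on L1; bus BusRd; mem=83
  op17 P2: load  L2 → I/O/S on L2; bus BusRd; mem=43
  op18 P2: load  L2 → I/O/S on L2; bus (none); mem=43
  op19 P2: store L0 := 11 → I/I/M on L0; bus (none); mem=99
  op20 P0: load  L0 → S/I/O on L0; bus BusRd; mem=99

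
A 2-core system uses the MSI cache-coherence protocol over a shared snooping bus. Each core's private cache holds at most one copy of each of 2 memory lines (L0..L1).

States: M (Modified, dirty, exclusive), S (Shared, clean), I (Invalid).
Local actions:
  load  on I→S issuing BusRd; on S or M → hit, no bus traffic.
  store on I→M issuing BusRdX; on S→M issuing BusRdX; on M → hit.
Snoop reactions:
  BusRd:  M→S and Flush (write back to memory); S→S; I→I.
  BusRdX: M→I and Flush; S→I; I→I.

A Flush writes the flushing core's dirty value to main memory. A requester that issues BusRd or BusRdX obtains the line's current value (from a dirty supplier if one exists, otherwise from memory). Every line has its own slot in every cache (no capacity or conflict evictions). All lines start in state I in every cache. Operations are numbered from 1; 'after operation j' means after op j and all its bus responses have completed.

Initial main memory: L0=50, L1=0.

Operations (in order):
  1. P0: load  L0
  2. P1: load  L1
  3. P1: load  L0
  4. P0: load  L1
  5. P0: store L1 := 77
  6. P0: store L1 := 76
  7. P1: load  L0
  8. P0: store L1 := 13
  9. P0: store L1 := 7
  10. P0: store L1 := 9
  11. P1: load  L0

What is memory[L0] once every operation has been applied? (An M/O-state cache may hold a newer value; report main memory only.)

step 1: P0: load  L0  ⟶  SI  (L0)  txn=BusRd  M[L0]=50
step 2: P1: load  L1  ⟶  IS  (L1)  txn=BusRd  M[L1]=0
step 3: P1: load  L0  ⟶  SS  (L0)  txn=BusRd  M[L0]=50
step 4: P0: load  L1  ⟶  SS  (L1)  txn=BusRd  M[L1]=0
step 5: P0: store L1 := 77  ⟶  MI  (L1)  txn=BusRdX  M[L1]=0
step 6: P0: store L1 := 76  ⟶  MI  (L1)  txn=∅  M[L1]=0
step 7: P1: load  L0  ⟶  SS  (L0)  txn=∅  M[L0]=50
step 8: P0: store L1 := 13  ⟶  MI  (L1)  txn=∅  M[L1]=0
step 9: P0: store L1 := 7  ⟶  MI  (L1)  txn=∅  M[L1]=0
step 10: P0: store L1 := 9  ⟶  MI  (L1)  txn=∅  M[L1]=0
step 11: P1: load  L0  ⟶  SS  (L0)  txn=∅  M[L0]=50

memory[L0] = 50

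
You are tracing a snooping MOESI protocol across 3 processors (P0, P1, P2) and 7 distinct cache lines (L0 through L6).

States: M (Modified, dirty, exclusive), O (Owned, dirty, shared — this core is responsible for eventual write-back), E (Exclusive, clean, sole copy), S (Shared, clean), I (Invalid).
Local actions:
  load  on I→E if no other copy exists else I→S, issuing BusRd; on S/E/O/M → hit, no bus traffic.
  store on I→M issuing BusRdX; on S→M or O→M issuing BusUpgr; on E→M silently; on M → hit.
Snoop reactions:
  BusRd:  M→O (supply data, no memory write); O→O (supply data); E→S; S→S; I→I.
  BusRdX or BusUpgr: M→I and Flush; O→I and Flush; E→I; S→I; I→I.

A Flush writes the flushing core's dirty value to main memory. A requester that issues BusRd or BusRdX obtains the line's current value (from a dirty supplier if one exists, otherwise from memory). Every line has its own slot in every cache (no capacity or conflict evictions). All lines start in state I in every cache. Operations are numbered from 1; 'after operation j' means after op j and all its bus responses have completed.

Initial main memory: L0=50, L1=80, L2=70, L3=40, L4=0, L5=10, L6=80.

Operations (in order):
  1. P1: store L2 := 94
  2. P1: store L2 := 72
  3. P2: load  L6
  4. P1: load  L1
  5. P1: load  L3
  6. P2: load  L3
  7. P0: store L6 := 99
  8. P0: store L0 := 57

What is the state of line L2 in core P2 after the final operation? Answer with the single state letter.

  op1 P1: store L2 := 94 → I/M/I on L2; bus BusRdX; mem=70
  op2 P1: store L2 := 72 → I/M/I on L2; bus (none); mem=70
  op3 P2: load  L6 → I/I/E on L6; bus BusRd; mem=80
  op4 P1: load  L1 → I/E/I on L1; bus BusRd; mem=80
  op5 P1: load  L3 → I/E/I on L3; bus BusRd; mem=40
  op6 P2: load  L3 → I/S/S on L3; bus BusRd; mem=40
  op7 P0: store L6 := 99 → M/I/I on L6; bus BusRdX; mem=80
  op8 P0: store L0 := 57 → M/I/I on L0; bus BusRdX; mem=50

state = I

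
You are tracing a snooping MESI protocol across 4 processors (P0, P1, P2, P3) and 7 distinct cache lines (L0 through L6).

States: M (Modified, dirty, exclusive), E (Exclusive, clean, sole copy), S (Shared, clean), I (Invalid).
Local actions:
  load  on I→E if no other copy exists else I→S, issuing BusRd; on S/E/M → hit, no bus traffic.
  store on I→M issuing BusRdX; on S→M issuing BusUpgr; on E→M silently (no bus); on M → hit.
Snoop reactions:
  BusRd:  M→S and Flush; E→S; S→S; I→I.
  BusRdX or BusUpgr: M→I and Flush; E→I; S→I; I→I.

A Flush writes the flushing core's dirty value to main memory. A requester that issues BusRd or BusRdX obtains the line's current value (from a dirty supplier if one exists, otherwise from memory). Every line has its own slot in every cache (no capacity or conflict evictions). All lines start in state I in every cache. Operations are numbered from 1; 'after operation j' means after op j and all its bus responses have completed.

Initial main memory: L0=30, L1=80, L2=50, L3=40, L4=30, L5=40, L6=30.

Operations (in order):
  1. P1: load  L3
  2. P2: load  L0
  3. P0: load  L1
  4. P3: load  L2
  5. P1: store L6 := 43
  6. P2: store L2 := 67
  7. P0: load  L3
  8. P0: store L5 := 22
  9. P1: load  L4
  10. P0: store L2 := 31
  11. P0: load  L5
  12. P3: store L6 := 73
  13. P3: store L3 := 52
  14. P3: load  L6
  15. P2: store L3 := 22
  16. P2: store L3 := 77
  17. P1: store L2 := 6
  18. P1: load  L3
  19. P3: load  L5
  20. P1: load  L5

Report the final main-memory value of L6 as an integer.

memory[L6] = 43

[1] P1: load  L3 | P0:I, P1:E(40), P2:I, P3:I | bus: BusRd
[2] P2: load  L0 | P0:I, P1:I, P2:E(30), P3:I | bus: BusRd
[3] P0: load  L1 | P0:E(80), P1:I, P2:I, P3:I | bus: BusRd
[4] P3: load  L2 | P0:I, P1:I, P2:I, P3:E(50) | bus: BusRd
[5] P1: store L6 := 43 | P0:I, P1:M(43), P2:I, P3:I | bus: BusRdX
[6] P2: store L2 := 67 | P0:I, P1:I, P2:M(67), P3:I | bus: BusRdX
[7] P0: load  L3 | P0:S(40), P1:S(40), P2:I, P3:I | bus: BusRd
[8] P0: store L5 := 22 | P0:M(22), P1:I, P2:I, P3:I | bus: BusRdX
[9] P1: load  L4 | P0:I, P1:E(30), P2:I, P3:I | bus: BusRd
[10] P0: store L2 := 31 | P0:M(31), P1:I, P2:I, P3:I | bus: BusRdX,Flush
[11] P0: load  L5 | P0:M(22), P1:I, P2:I, P3:I | bus: none
[12] P3: store L6 := 73 | P0:I, P1:I, P2:I, P3:M(73) | bus: BusRdX,Flush
[13] P3: store L3 := 52 | P0:I, P1:I, P2:I, P3:M(52) | bus: BusRdX
[14] P3: load  L6 | P0:I, P1:I, P2:I, P3:M(73) | bus: none
[15] P2: store L3 := 22 | P0:I, P1:I, P2:M(22), P3:I | bus: BusRdX,Flush
[16] P2: store L3 := 77 | P0:I, P1:I, P2:M(77), P3:I | bus: none
[17] P1: store L2 := 6 | P0:I, P1:M(6), P2:I, P3:I | bus: BusRdX,Flush
[18] P1: load  L3 | P0:I, P1:S(77), P2:S(77), P3:I | bus: BusRd,Flush
[19] P3: load  L5 | P0:S(22), P1:I, P2:I, P3:S(22) | bus: BusRd,Flush
[20] P1: load  L5 | P0:S(22), P1:S(22), P2:I, P3:S(22) | bus: BusRd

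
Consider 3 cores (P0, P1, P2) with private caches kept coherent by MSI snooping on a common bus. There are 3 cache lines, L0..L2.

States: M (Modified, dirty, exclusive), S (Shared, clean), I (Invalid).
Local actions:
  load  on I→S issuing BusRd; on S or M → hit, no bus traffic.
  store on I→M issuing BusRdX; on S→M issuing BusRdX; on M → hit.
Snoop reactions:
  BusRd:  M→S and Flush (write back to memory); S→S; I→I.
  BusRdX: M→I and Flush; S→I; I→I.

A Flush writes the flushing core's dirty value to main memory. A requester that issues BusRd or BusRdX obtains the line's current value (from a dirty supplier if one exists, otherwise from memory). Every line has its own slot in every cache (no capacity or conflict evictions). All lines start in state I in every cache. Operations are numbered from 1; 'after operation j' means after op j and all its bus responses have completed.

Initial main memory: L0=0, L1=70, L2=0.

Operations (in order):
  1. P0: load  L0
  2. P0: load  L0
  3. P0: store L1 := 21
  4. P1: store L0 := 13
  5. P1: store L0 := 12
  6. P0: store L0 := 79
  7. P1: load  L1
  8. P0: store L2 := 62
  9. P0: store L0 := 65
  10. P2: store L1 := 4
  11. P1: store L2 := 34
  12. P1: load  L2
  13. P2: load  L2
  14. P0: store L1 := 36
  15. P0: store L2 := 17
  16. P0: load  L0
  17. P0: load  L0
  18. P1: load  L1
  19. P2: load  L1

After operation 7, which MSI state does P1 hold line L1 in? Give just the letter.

  op1 P0: load  L0 → S/I/I on L0; bus BusRd; mem=0
  op2 P0: load  L0 → S/I/I on L0; bus (none); mem=0
  op3 P0: store L1 := 21 → M/I/I on L1; bus BusRdX; mem=70
  op4 P1: store L0 := 13 → I/M/I on L0; bus BusRdX; mem=0
  op5 P1: store L0 := 12 → I/M/I on L0; bus (none); mem=0
  op6 P0: store L0 := 79 → M/I/I on L0; bus BusRdX Flush; mem=12
  op7 P1: load  L1 → S/S/I on L1; bus BusRd Flush; mem=21
  op8 P0: store L2 := 62 → M/I/I on L2; bus BusRdX; mem=0
  op9 P0: store L0 := 65 → M/I/I on L0; bus (none); mem=12
  op10 P2: store L1 := 4 → I/I/M on L1; bus BusRdX; mem=21
  op11 P1: store L2 := 34 → I/M/I on L2; bus BusRdX Flush; mem=62
  op12 P1: load  L2 → I/M/I on L2; bus (none); mem=62
  op13 P2: load  L2 → I/S/S on L2; bus BusRd Flush; mem=34
  op14 P0: store L1 := 36 → M/I/I on L1; bus BusRdX Flush; mem=4
  op15 P0: store L2 := 17 → M/I/I on L2; bus BusRdX; mem=34
  op16 P0: load  L0 → M/I/I on L0; bus (none); mem=12
  op17 P0: load  L0 → M/I/I on L0; bus (none); mem=12
  op18 P1: load  L1 → S/S/I on L1; bus BusRd Flush; mem=36
  op19 P2: load  L1 → S/S/S on L1; bus BusRd; mem=36

state = S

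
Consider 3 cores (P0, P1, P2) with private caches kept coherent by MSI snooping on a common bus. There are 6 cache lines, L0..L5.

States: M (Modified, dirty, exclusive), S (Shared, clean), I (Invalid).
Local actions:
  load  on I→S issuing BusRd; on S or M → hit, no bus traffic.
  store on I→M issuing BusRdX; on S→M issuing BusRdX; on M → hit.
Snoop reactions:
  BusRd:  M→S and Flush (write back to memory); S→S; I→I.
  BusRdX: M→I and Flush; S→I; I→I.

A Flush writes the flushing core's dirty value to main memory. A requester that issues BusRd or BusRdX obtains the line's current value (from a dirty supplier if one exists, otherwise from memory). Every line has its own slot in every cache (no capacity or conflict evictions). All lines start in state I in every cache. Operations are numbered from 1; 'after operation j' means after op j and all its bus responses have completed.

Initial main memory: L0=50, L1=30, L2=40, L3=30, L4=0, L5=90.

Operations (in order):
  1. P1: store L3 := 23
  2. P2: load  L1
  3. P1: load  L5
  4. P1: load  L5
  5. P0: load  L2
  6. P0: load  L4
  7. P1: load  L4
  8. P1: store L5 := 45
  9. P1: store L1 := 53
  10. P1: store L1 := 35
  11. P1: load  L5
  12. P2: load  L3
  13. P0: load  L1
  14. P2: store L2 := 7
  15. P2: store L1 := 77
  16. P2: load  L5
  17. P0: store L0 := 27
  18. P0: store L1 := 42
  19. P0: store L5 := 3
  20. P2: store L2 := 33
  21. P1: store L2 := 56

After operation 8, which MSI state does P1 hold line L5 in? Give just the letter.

state = M

1. P1: store L3 := 23  bus=[BusRdX]  L3: P0=I P1=M P2=I  mem[L3]=30
2. P2: load  L1  bus=[BusRd]  L1: P0=I P1=I P2=S  mem[L1]=30
3. P1: load  L5  bus=[BusRd]  L5: P0=I P1=S P2=I  mem[L5]=90
4. P1: load  L5  bus=[-]  L5: P0=I P1=S P2=I  mem[L5]=90
5. P0: load  L2  bus=[BusRd]  L2: P0=S P1=I P2=I  mem[L2]=40
6. P0: load  L4  bus=[BusRd]  L4: P0=S P1=I P2=I  mem[L4]=0
7. P1: load  L4  bus=[BusRd]  L4: P0=S P1=S P2=I  mem[L4]=0
8. P1: store L5 := 45  bus=[BusRdX]  L5: P0=I P1=M P2=I  mem[L5]=90
9. P1: store L1 := 53  bus=[BusRdX]  L1: P0=I P1=M P2=I  mem[L1]=30
10. P1: store L1 := 35  bus=[-]  L1: P0=I P1=M P2=I  mem[L1]=30
11. P1: load  L5  bus=[-]  L5: P0=I P1=M P2=I  mem[L5]=90
12. P2: load  L3  bus=[BusRd,Flush]  L3: P0=I P1=S P2=S  mem[L3]=23
13. P0: load  L1  bus=[BusRd,Flush]  L1: P0=S P1=S P2=I  mem[L1]=35
14. P2: store L2 := 7  bus=[BusRdX]  L2: P0=I P1=I P2=M  mem[L2]=40
15. P2: store L1 := 77  bus=[BusRdX]  L1: P0=I P1=I P2=M  mem[L1]=35
16. P2: load  L5  bus=[BusRd,Flush]  L5: P0=I P1=S P2=S  mem[L5]=45
17. P0: store L0 := 27  bus=[BusRdX]  L0: P0=M P1=I P2=I  mem[L0]=50
18. P0: store L1 := 42  bus=[BusRdX,Flush]  L1: P0=M P1=I P2=I  mem[L1]=77
19. P0: store L5 := 3  bus=[BusRdX]  L5: P0=M P1=I P2=I  mem[L5]=45
20. P2: store L2 := 33  bus=[-]  L2: P0=I P1=I P2=M  mem[L2]=40
21. P1: store L2 := 56  bus=[BusRdX,Flush]  L2: P0=I P1=M P2=I  mem[L2]=33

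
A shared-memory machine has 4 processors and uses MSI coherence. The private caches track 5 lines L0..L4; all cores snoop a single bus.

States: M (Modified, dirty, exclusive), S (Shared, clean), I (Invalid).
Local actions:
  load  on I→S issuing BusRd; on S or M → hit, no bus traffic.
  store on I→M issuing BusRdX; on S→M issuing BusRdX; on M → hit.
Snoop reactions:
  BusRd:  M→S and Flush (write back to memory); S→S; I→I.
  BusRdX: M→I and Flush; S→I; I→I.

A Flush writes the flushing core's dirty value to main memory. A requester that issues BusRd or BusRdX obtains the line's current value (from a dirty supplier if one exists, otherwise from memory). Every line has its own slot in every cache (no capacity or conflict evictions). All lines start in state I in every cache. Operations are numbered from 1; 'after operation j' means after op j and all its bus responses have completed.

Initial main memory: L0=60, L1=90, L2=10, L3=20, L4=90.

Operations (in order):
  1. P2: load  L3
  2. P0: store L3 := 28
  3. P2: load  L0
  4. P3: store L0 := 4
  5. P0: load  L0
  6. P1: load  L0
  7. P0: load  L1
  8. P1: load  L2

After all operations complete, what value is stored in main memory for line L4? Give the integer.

[1] P2: load  L3 | P0:I, P1:I, P2:S(20), P3:I | bus: BusRd
[2] P0: store L3 := 28 | P0:M(28), P1:I, P2:I, P3:I | bus: BusRdX
[3] P2: load  L0 | P0:I, P1:I, P2:S(60), P3:I | bus: BusRd
[4] P3: store L0 := 4 | P0:I, P1:I, P2:I, P3:M(4) | bus: BusRdX
[5] P0: load  L0 | P0:S(4), P1:I, P2:I, P3:S(4) | bus: BusRd,Flush
[6] P1: load  L0 | P0:S(4), P1:S(4), P2:I, P3:S(4) | bus: BusRd
[7] P0: load  L1 | P0:S(90), P1:I, P2:I, P3:I | bus: BusRd
[8] P1: load  L2 | P0:I, P1:S(10), P2:I, P3:I | bus: BusRd

memory[L4] = 90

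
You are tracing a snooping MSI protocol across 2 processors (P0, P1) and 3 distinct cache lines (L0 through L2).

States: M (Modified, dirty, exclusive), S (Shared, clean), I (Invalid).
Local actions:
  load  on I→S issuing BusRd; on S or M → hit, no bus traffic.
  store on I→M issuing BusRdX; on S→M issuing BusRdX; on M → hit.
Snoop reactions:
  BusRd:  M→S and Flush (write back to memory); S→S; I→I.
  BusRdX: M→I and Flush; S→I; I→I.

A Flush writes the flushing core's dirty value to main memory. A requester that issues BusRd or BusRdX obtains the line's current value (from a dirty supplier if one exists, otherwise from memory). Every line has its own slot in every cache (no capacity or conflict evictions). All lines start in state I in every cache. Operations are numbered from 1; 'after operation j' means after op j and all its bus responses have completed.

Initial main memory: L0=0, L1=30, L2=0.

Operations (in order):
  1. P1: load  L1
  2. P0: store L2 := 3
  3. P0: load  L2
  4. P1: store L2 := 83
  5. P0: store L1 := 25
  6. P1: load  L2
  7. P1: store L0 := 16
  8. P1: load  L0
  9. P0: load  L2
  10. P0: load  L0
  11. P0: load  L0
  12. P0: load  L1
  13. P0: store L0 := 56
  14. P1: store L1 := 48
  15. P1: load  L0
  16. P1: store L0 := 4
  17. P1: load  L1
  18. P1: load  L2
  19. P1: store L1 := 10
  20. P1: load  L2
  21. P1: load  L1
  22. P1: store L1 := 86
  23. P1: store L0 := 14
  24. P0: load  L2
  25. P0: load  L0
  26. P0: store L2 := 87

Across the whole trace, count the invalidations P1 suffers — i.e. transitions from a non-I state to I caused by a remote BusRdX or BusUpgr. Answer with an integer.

1. P1: load  L1  bus=[BusRd]  L1: P0=I P1=S  mem[L1]=30
2. P0: store L2 := 3  bus=[BusRdX]  L2: P0=M P1=I  mem[L2]=0
3. P0: load  L2  bus=[-]  L2: P0=M P1=I  mem[L2]=0
4. P1: store L2 := 83  bus=[BusRdX,Flush]  L2: P0=I P1=M  mem[L2]=3
5. P0: store L1 := 25  bus=[BusRdX]  L1: P0=M P1=I  mem[L1]=30
6. P1: load  L2  bus=[-]  L2: P0=I P1=M  mem[L2]=3
7. P1: store L0 := 16  bus=[BusRdX]  L0: P0=I P1=M  mem[L0]=0
8. P1: load  L0  bus=[-]  L0: P0=I P1=M  mem[L0]=0
9. P0: load  L2  bus=[BusRd,Flush]  L2: P0=S P1=S  mem[L2]=83
10. P0: load  L0  bus=[BusRd,Flush]  L0: P0=S P1=S  mem[L0]=16
11. P0: load  L0  bus=[-]  L0: P0=S P1=S  mem[L0]=16
12. P0: load  L1  bus=[-]  L1: P0=M P1=I  mem[L1]=30
13. P0: store L0 := 56  bus=[BusRdX]  L0: P0=M P1=I  mem[L0]=16
14. P1: store L1 := 48  bus=[BusRdX,Flush]  L1: P0=I P1=M  mem[L1]=25
15. P1: load  L0  bus=[BusRd,Flush]  L0: P0=S P1=S  mem[L0]=56
16. P1: store L0 := 4  bus=[BusRdX]  L0: P0=I P1=M  mem[L0]=56
17. P1: load  L1  bus=[-]  L1: P0=I P1=M  mem[L1]=25
18. P1: load  L2  bus=[-]  L2: P0=S P1=S  mem[L2]=83
19. P1: store L1 := 10  bus=[-]  L1: P0=I P1=M  mem[L1]=25
20. P1: load  L2  bus=[-]  L2: P0=S P1=S  mem[L2]=83
21. P1: load  L1  bus=[-]  L1: P0=I P1=M  mem[L1]=25
22. P1: store L1 := 86  bus=[-]  L1: P0=I P1=M  mem[L1]=25
23. P1: store L0 := 14  bus=[-]  L0: P0=I P1=M  mem[L0]=56
24. P0: load  L2  bus=[-]  L2: P0=S P1=S  mem[L2]=83
25. P0: load  L0  bus=[BusRd,Flush]  L0: P0=S P1=S  mem[L0]=14
26. P0: store L2 := 87  bus=[BusRdX]  L2: P0=M P1=I  mem[L2]=83

invalidations = 3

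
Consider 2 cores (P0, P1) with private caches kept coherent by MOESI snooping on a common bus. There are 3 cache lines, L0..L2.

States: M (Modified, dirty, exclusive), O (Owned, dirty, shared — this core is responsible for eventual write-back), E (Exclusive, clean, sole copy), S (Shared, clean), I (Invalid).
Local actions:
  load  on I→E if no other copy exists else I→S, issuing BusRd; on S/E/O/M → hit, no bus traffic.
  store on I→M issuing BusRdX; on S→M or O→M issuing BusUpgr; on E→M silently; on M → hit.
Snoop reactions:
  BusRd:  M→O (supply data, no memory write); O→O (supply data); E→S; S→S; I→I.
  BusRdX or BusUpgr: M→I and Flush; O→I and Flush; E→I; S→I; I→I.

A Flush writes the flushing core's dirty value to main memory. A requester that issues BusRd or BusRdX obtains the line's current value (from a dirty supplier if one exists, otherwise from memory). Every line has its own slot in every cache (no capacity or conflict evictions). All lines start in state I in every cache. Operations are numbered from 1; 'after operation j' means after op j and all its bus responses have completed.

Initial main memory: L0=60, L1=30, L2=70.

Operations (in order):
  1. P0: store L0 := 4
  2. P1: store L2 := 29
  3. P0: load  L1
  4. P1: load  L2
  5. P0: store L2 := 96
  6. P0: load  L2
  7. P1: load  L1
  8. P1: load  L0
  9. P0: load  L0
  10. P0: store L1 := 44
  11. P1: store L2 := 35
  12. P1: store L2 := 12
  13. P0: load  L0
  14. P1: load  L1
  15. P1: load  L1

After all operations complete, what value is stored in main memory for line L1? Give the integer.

memory[L1] = 30

1. P0: store L0 := 4  bus=[BusRdX]  L0: P0=M P1=I  mem[L0]=60
2. P1: store L2 := 29  bus=[BusRdX]  L2: P0=I P1=M  mem[L2]=70
3. P0: load  L1  bus=[BusRd]  L1: P0=E P1=I  mem[L1]=30
4. P1: load  L2  bus=[-]  L2: P0=I P1=M  mem[L2]=70
5. P0: store L2 := 96  bus=[BusRdX,Flush]  L2: P0=M P1=I  mem[L2]=29
6. P0: load  L2  bus=[-]  L2: P0=M P1=I  mem[L2]=29
7. P1: load  L1  bus=[BusRd]  L1: P0=S P1=S  mem[L1]=30
8. P1: load  L0  bus=[BusRd]  L0: P0=O P1=S  mem[L0]=60
9. P0: load  L0  bus=[-]  L0: P0=O P1=S  mem[L0]=60
10. P0: store L1 := 44  bus=[BusUpgr]  L1: P0=M P1=I  mem[L1]=30
11. P1: store L2 := 35  bus=[BusRdX,Flush]  L2: P0=I P1=M  mem[L2]=96
12. P1: store L2 := 12  bus=[-]  L2: P0=I P1=M  mem[L2]=96
13. P0: load  L0  bus=[-]  L0: P0=O P1=S  mem[L0]=60
14. P1: load  L1  bus=[BusRd]  L1: P0=O P1=S  mem[L1]=30
15. P1: load  L1  bus=[-]  L1: P0=O P1=S  mem[L1]=30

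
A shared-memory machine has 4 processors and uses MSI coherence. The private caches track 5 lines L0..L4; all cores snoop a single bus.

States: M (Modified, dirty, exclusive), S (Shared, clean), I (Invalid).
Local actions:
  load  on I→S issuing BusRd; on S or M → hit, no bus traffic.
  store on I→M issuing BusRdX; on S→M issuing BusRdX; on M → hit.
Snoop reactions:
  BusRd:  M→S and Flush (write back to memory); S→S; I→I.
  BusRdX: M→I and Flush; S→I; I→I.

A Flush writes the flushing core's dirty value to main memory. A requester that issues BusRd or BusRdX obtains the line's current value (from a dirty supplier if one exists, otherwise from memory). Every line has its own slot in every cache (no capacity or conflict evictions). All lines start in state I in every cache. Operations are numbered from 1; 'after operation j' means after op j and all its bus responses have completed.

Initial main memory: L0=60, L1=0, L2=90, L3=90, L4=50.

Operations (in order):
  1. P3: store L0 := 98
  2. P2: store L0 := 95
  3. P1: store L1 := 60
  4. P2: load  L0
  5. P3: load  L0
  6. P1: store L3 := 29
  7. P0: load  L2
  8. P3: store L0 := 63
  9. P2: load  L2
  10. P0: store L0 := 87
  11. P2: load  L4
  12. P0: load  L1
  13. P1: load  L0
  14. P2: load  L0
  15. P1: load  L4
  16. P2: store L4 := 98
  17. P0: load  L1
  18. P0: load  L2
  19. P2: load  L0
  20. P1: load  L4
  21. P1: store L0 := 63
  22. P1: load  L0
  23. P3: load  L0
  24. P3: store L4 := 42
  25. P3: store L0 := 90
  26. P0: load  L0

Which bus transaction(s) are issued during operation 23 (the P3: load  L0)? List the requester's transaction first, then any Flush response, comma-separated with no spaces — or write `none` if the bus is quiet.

bus = BusRd,Flush

1. P3: store L0 := 98  bus=[BusRdX]  L0: P0=I P1=I P2=I P3=M  mem[L0]=60
2. P2: store L0 := 95  bus=[BusRdX,Flush]  L0: P0=I P1=I P2=M P3=I  mem[L0]=98
3. P1: store L1 := 60  bus=[BusRdX]  L1: P0=I P1=M P2=I P3=I  mem[L1]=0
4. P2: load  L0  bus=[-]  L0: P0=I P1=I P2=M P3=I  mem[L0]=98
5. P3: load  L0  bus=[BusRd,Flush]  L0: P0=I P1=I P2=S P3=S  mem[L0]=95
6. P1: store L3 := 29  bus=[BusRdX]  L3: P0=I P1=M P2=I P3=I  mem[L3]=90
7. P0: load  L2  bus=[BusRd]  L2: P0=S P1=I P2=I P3=I  mem[L2]=90
8. P3: store L0 := 63  bus=[BusRdX]  L0: P0=I P1=I P2=I P3=M  mem[L0]=95
9. P2: load  L2  bus=[BusRd]  L2: P0=S P1=I P2=S P3=I  mem[L2]=90
10. P0: store L0 := 87  bus=[BusRdX,Flush]  L0: P0=M P1=I P2=I P3=I  mem[L0]=63
11. P2: load  L4  bus=[BusRd]  L4: P0=I P1=I P2=S P3=I  mem[L4]=50
12. P0: load  L1  bus=[BusRd,Flush]  L1: P0=S P1=S P2=I P3=I  mem[L1]=60
13. P1: load  L0  bus=[BusRd,Flush]  L0: P0=S P1=S P2=I P3=I  mem[L0]=87
14. P2: load  L0  bus=[BusRd]  L0: P0=S P1=S P2=S P3=I  mem[L0]=87
15. P1: load  L4  bus=[BusRd]  L4: P0=I P1=S P2=S P3=I  mem[L4]=50
16. P2: store L4 := 98  bus=[BusRdX]  L4: P0=I P1=I P2=M P3=I  mem[L4]=50
17. P0: load  L1  bus=[-]  L1: P0=S P1=S P2=I P3=I  mem[L1]=60
18. P0: load  L2  bus=[-]  L2: P0=S P1=I P2=S P3=I  mem[L2]=90
19. P2: load  L0  bus=[-]  L0: P0=S P1=S P2=S P3=I  mem[L0]=87
20. P1: load  L4  bus=[BusRd,Flush]  L4: P0=I P1=S P2=S P3=I  mem[L4]=98
21. P1: store L0 := 63  bus=[BusRdX]  L0: P0=I P1=M P2=I P3=I  mem[L0]=87
22. P1: load  L0  bus=[-]  L0: P0=I P1=M P2=I P3=I  mem[L0]=87
23. P3: load  L0  bus=[BusRd,Flush]  L0: P0=I P1=S P2=I P3=S  mem[L0]=63
24. P3: store L4 := 42  bus=[BusRdX]  L4: P0=I P1=I P2=I P3=M  mem[L4]=98
25. P3: store L0 := 90  bus=[BusRdX]  L0: P0=I P1=I P2=I P3=M  mem[L0]=63
26. P0: load  L0  bus=[BusRd,Flush]  L0: P0=S P1=I P2=I P3=S  mem[L0]=90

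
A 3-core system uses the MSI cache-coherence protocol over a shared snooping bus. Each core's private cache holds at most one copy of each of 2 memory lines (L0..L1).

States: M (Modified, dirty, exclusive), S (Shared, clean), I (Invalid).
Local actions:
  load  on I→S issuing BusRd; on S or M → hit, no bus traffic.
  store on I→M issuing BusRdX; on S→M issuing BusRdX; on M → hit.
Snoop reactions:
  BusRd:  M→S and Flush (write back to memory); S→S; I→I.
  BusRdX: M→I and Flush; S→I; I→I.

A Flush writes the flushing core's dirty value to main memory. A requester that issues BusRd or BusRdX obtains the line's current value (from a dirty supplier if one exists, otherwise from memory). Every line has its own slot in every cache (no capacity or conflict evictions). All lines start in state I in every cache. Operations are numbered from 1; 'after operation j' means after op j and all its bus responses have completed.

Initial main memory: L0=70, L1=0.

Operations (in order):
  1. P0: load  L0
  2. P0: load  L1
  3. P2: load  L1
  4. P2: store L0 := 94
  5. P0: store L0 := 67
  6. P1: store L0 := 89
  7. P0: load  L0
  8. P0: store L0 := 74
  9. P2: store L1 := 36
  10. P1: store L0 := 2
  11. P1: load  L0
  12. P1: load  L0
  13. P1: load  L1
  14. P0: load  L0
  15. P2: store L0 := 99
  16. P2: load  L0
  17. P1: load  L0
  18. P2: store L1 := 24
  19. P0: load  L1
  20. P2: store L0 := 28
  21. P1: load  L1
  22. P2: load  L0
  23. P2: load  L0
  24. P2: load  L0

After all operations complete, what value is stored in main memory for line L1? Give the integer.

memory[L1] = 24

  op1 P0: load  L0 → S/I/I on L0; bus BusRd; mem=70
  op2 P0: load  L1 → S/I/I on L1; bus BusRd; mem=0
  op3 P2: load  L1 → S/I/S on L1; bus BusRd; mem=0
  op4 P2: store L0 := 94 → I/I/M on L0; bus BusRdX; mem=70
  op5 P0: store L0 := 67 → M/I/I on L0; bus BusRdX Flush; mem=94
  op6 P1: store L0 := 89 → I/M/I on L0; bus BusRdX Flush; mem=67
  op7 P0: load  L0 → S/S/I on L0; bus BusRd Flush; mem=89
  op8 P0: store L0 := 74 → M/I/I on L0; bus BusRdX; mem=89
  op9 P2: store L1 := 36 → I/I/M on L1; bus BusRdX; mem=0
  op10 P1: store L0 := 2 → I/M/I on L0; bus BusRdX Flush; mem=74
  op11 P1: load  L0 → I/M/I on L0; bus (none); mem=74
  op12 P1: load  L0 → I/M/I on L0; bus (none); mem=74
  op13 P1: load  L1 → I/S/S on L1; bus BusRd Flush; mem=36
  op14 P0: load  L0 → S/S/I on L0; bus BusRd Flush; mem=2
  op15 P2: store L0 := 99 → I/I/M on L0; bus BusRdX; mem=2
  op16 P2: load  L0 → I/I/M on L0; bus (none); mem=2
  op17 P1: load  L0 → I/S/S on L0; bus BusRd Flush; mem=99
  op18 P2: store L1 := 24 → I/I/M on L1; bus BusRdX; mem=36
  op19 P0: load  L1 → S/I/S on L1; bus BusRd Flush; mem=24
  op20 P2: store L0 := 28 → I/I/M on L0; bus BusRdX; mem=99
  op21 P1: load  L1 → S/S/S on L1; bus BusRd; mem=24
  op22 P2: load  L0 → I/I/M on L0; bus (none); mem=99
  op23 P2: load  L0 → I/I/M on L0; bus (none); mem=99
  op24 P2: load  L0 → I/I/M on L0; bus (none); mem=99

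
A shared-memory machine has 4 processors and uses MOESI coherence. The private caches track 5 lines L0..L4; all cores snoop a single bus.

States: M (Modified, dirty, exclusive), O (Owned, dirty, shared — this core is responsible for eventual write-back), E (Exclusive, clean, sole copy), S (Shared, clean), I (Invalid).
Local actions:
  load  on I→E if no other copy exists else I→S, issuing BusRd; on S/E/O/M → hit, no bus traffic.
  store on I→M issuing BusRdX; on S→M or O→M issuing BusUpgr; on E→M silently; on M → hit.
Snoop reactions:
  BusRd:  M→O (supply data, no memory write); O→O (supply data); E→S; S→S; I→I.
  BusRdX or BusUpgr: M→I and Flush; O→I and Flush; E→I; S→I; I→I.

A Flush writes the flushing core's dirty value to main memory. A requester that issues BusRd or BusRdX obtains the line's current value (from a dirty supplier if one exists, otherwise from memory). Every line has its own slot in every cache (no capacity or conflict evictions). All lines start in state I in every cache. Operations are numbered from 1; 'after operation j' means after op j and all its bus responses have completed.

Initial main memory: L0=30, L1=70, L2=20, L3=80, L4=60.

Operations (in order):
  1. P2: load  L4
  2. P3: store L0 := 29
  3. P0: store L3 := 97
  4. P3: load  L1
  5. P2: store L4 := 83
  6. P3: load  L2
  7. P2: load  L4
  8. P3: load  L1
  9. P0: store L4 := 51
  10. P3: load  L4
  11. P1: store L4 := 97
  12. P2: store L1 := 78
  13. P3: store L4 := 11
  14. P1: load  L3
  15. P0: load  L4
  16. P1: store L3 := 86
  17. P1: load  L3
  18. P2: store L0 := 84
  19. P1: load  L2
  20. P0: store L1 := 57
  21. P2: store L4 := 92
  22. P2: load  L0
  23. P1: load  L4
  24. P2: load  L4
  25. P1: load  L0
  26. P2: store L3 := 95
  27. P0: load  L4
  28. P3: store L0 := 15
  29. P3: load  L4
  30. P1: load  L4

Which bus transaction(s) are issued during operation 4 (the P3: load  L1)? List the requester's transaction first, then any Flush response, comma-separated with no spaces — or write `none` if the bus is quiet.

[1] P2: load  L4 | P0:I, P1:I, P2:E(60), P3:I | bus: BusRd
[2] P3: store L0 := 29 | P0:I, P1:I, P2:I, P3:M(29) | bus: BusRdX
[3] P0: store L3 := 97 | P0:M(97), P1:I, P2:I, P3:I | bus: BusRdX
[4] P3: load  L1 | P0:I, P1:I, P2:I, P3:E(70) | bus: BusRd
[5] P2: store L4 := 83 | P0:I, P1:I, P2:M(83), P3:I | bus: none
[6] P3: load  L2 | P0:I, P1:I, P2:I, P3:E(20) | bus: BusRd
[7] P2: load  L4 | P0:I, P1:I, P2:M(83), P3:I | bus: none
[8] P3: load  L1 | P0:I, P1:I, P2:I, P3:E(70) | bus: none
[9] P0: store L4 := 51 | P0:M(51), P1:I, P2:I, P3:I | bus: BusRdX,Flush
[10] P3: load  L4 | P0:O(51), P1:I, P2:I, P3:S(51) | bus: BusRd
[11] P1: store L4 := 97 | P0:I, P1:M(97), P2:I, P3:I | bus: BusRdX,Flush
[12] P2: store L1 := 78 | P0:I, P1:I, P2:M(78), P3:I | bus: BusRdX
[13] P3: store L4 := 11 | P0:I, P1:I, P2:I, P3:M(11) | bus: BusRdX,Flush
[14] P1: load  L3 | P0:O(97), P1:S(97), P2:I, P3:I | bus: BusRd
[15] P0: load  L4 | P0:S(11), P1:I, P2:I, P3:O(11) | bus: BusRd
[16] P1: store L3 := 86 | P0:I, P1:M(86), P2:I, P3:I | bus: BusUpgr,Flush
[17] P1: load  L3 | P0:I, P1:M(86), P2:I, P3:I | bus: none
[18] P2: store L0 := 84 | P0:I, P1:I, P2:M(84), P3:I | bus: BusRdX,Flush
[19] P1: load  L2 | P0:I, P1:S(20), P2:I, P3:S(20) | bus: BusRd
[20] P0: store L1 := 57 | P0:M(57), P1:I, P2:I, P3:I | bus: BusRdX,Flush
[21] P2: store L4 := 92 | P0:I, P1:I, P2:M(92), P3:I | bus: BusRdX,Flush
[22] P2: load  L0 | P0:I, P1:I, P2:M(84), P3:I | bus: none
[23] P1: load  L4 | P0:I, P1:S(92), P2:O(92), P3:I | bus: BusRd
[24] P2: load  L4 | P0:I, P1:S(92), P2:O(92), P3:I | bus: none
[25] P1: load  L0 | P0:I, P1:S(84), P2:O(84), P3:I | bus: BusRd
[26] P2: store L3 := 95 | P0:I, P1:I, P2:M(95), P3:I | bus: BusRdX,Flush
[27] P0: load  L4 | P0:S(92), P1:S(92), P2:O(92), P3:I | bus: BusRd
[28] P3: store L0 := 15 | P0:I, P1:I, P2:I, P3:M(15) | bus: BusRdX,Flush
[29] P3: load  L4 | P0:S(92), P1:S(92), P2:O(92), P3:S(92) | bus: BusRd
[30] P1: load  L4 | P0:S(92), P1:S(92), P2:O(92), P3:S(92) | bus: none

bus = BusRd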